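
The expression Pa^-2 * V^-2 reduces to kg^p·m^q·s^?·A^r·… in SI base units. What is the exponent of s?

Pa = kg·m⁻¹·s⁻².
So Pa⁻² = kg⁻²·m²·s⁴.
V = kg·m²·s⁻³·A⁻¹.
So V⁻² = kg⁻²·m⁻⁴·s⁶·A².
Combining: Pa⁻²·V⁻² = (kg⁻²·m²·s⁴) · (kg⁻²·m⁻⁴·s⁶·A²) = kg⁻⁴·m⁻²·s¹⁰·A².
The exponent of s is 10.

10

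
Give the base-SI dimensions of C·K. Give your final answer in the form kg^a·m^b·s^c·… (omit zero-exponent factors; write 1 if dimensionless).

C = s·A.
Combining: C·K = (s·A) · K = s·A·K.

s·A·K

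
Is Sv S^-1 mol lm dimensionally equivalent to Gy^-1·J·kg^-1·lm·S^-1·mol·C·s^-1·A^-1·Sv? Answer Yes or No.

Yes

Left side:
  Sv = J/kg (equivalent dose = energy per mass),
      = m²·s⁻².
  S = 1/Ω (conductance is reciprocal resistance),
      = kg⁻¹·m⁻²·s³·A².
  So S⁻¹ = kg·m²·s⁻³·A⁻².
  lm = cd·sr = cd (luminous flux; sr is dimensionless).
  Combining: Sv·S⁻¹·mol·lm = (m²·s⁻²) · (kg·m²·s⁻³·A⁻²) · mol · cd = kg·m⁴·s⁻⁵·A⁻²·mol·cd.
Right side:
  Gy = J/kg (absorbed dose = energy per mass),
      = m²·s⁻².
  So Gy⁻¹ = m⁻²·s².
  J = N·m (work = force × distance),
      = kg·m²·s⁻².
  lm = cd·sr = cd (luminous flux; sr is dimensionless).
  S = 1/Ω (conductance is reciprocal resistance),
      = kg⁻¹·m⁻²·s³·A².
  So S⁻¹ = kg·m²·s⁻³·A⁻².
  C = A·s = s·A (charge = current × time).
  Sv = J/kg (equivalent dose = energy per mass),
      = m²·s⁻².
  Combining: Gy⁻¹·J·kg⁻¹·lm·S⁻¹·mol·C·s⁻¹·A⁻¹·Sv = (m⁻²·s²) · (kg·m²·s⁻²) · kg⁻¹ · cd · (kg·m²·s⁻³·A⁻²) · mol · (s·A) · s⁻¹ · A⁻¹ · (m²·s⁻²) = kg·m⁴·s⁻⁵·A⁻²·mol·cd.
Both reduce to kg·m⁴·s⁻⁵·A⁻²·mol·cd.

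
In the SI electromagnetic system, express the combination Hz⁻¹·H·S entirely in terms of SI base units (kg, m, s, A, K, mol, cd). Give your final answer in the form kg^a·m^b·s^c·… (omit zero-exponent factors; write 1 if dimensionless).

Hz = 1/s = s⁻¹ (frequency is cycles per second).
So Hz⁻¹ = s.
H = Wb/A (inductance = flux per current),
    = kg·m²·s⁻²·A⁻².
S = 1/Ω (conductance is reciprocal resistance),
    = kg⁻¹·m⁻²·s³·A².
Combining: Hz⁻¹·H·S = s · (kg·m²·s⁻²·A⁻²) · (kg⁻¹·m⁻²·s³·A²) = s².

s²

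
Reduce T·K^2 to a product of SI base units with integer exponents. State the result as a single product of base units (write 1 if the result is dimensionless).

T = Wb/m² (flux density = flux per area),
    = kg·s⁻²·A⁻¹.
Combining: T·K² = (kg·s⁻²·A⁻¹) · K² = kg·s⁻²·A⁻¹·K².

kg·s⁻²·A⁻¹·K²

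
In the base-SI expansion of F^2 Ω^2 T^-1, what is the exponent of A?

1

F = kg⁻¹·m⁻²·s⁴·A².
So F² = kg⁻²·m⁻⁴·s⁸·A⁴.
Ω = kg·m²·s⁻³·A⁻².
So Ω² = kg²·m⁴·s⁻⁶·A⁻⁴.
T = kg·s⁻²·A⁻¹.
So T⁻¹ = kg⁻¹·s²·A.
Combining: F²·Ω²·T⁻¹ = (kg⁻²·m⁻⁴·s⁸·A⁴) · (kg²·m⁴·s⁻⁶·A⁻⁴) · (kg⁻¹·s²·A) = kg⁻¹·s⁴·A.
The exponent of A is 1.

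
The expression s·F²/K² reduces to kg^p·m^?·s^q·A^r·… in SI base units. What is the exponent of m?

F = C/V (capacitance = charge per voltage),
    = A·s/(kg·m²·s⁻³·A⁻¹) (substituting C and V),
    = kg⁻¹·m⁻²·s⁴·A².
So F² = kg⁻²·m⁻⁴·s⁸·A⁴.
Combining: s·F²·K⁻² = s · (kg⁻²·m⁻⁴·s⁸·A⁴) · K⁻² = kg⁻²·m⁻⁴·s⁹·A⁴·K⁻².
The exponent of m is -4.

-4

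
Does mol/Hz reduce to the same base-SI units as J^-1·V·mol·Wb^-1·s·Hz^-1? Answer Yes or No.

Left side:
  Hz = 1/s = s⁻¹ (frequency is cycles per second).
  So Hz⁻¹ = s.
  Combining: Hz⁻¹·mol = s · mol = s·mol.
Right side:
  J = kg·m²·s⁻².
  So J⁻¹ = kg⁻¹·m⁻²·s².
  V = kg·m²·s⁻³·A⁻¹.
  Wb = kg·m²·s⁻²·A⁻¹.
  So Wb⁻¹ = kg⁻¹·m⁻²·s²·A.
  Hz = s⁻¹.
  So Hz⁻¹ = s.
  Combining: J⁻¹·V·mol·Wb⁻¹·s·Hz⁻¹ = (kg⁻¹·m⁻²·s²) · (kg·m²·s⁻³·A⁻¹) · mol · (kg⁻¹·m⁻²·s²·A) · s · s = kg⁻¹·m⁻²·s³·mol.
Left is s·mol; right is kg⁻¹·m⁻²·s³·mol — different.

No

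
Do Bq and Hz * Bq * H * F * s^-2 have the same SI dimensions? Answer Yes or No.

No

Left side:
  Bq = s⁻¹.
Right side:
  Hz = s⁻¹.
  Bq = s⁻¹.
  H = kg·m²·s⁻²·A⁻².
  F = kg⁻¹·m⁻²·s⁴·A².
  Combining: Hz·Bq·H·F·s⁻² = s⁻¹ · s⁻¹ · (kg·m²·s⁻²·A⁻²) · (kg⁻¹·m⁻²·s⁴·A²) · s⁻² = s⁻².
Left is s⁻¹; right is s⁻² — different.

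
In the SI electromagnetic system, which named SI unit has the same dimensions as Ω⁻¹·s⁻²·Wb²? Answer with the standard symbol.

W

Ω = V/A (resistance = voltage per current),
    = kg·m²·s⁻³·A⁻².
So Ω⁻¹ = kg⁻¹·m⁻²·s³·A².
Wb = V·s (flux: a volt is a weber per second),
    = kg·m²·s⁻²·A⁻¹.
So Wb² = kg²·m⁴·s⁻⁴·A⁻².
Combining: Ω⁻¹·s⁻²·Wb² = (kg⁻¹·m⁻²·s³·A²) · s⁻² · (kg²·m⁴·s⁻⁴·A⁻²) = kg·m²·s⁻³.
kg·m²·s⁻³ is the base-SI form of the watt.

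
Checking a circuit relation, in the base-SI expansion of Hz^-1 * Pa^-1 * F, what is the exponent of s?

7

Hz = 1/s = s⁻¹ (frequency is cycles per second).
So Hz⁻¹ = s.
Pa = N/m² (pressure = force per area),
    = kg·m⁻¹·s⁻².
So Pa⁻¹ = kg⁻¹·m·s².
F = C/V (capacitance = charge per voltage),
    = A·s/(kg·m²·s⁻³·A⁻¹) (substituting C and V),
    = kg⁻¹·m⁻²·s⁴·A².
Combining: Hz⁻¹·Pa⁻¹·F = s · (kg⁻¹·m·s²) · (kg⁻¹·m⁻²·s⁴·A²) = kg⁻²·m⁻¹·s⁷·A².
The exponent of s is 7.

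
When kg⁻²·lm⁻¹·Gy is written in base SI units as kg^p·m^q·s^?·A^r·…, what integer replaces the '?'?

-2

lm = cd·sr = cd (luminous flux; sr is dimensionless).
So lm⁻¹ = cd⁻¹.
Gy = J/kg (absorbed dose = energy per mass),
    = m²·s⁻².
Combining: kg⁻²·lm⁻¹·Gy = kg⁻² · cd⁻¹ · (m²·s⁻²) = kg⁻²·m²·s⁻²·cd⁻¹.
The exponent of s is -2.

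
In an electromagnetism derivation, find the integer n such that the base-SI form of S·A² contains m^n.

-2

S = 1/Ω (conductance is reciprocal resistance),
    = kg⁻¹·m⁻²·s³·A².
Combining: S·A² = (kg⁻¹·m⁻²·s³·A²) · A² = kg⁻¹·m⁻²·s³·A⁴.
The exponent of m is -2.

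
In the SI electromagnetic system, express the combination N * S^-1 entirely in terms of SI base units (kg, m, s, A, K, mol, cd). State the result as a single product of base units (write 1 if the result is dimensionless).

N = kg·m·s⁻².
S = kg⁻¹·m⁻²·s³·A².
So S⁻¹ = kg·m²·s⁻³·A⁻².
Combining: N·S⁻¹ = (kg·m·s⁻²) · (kg·m²·s⁻³·A⁻²) = kg²·m³·s⁻⁵·A⁻².

kg²·m³·s⁻⁵·A⁻²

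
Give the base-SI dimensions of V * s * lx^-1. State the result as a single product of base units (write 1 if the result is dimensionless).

V = W/A (potential = power per current),
    = kg·m²·s⁻³·A⁻¹.
lx = lm/m² (illuminance = luminous flux per area),
    = m⁻²·cd.
So lx⁻¹ = m²·cd⁻¹.
Combining: V·s·lx⁻¹ = (kg·m²·s⁻³·A⁻¹) · s · (m²·cd⁻¹) = kg·m⁴·s⁻²·A⁻¹·cd⁻¹.

kg·m⁴·s⁻²·A⁻¹·cd⁻¹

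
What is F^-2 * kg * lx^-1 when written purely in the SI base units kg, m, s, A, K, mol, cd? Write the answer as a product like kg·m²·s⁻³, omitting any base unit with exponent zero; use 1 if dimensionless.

kg³·m⁶·s⁻⁸·A⁻⁴·cd⁻¹

F = C/V (capacitance = charge per voltage),
    = A·s/(kg·m²·s⁻³·A⁻¹) (substituting C and V),
    = kg⁻¹·m⁻²·s⁴·A².
So F⁻² = kg²·m⁴·s⁻⁸·A⁻⁴.
lx = lm/m² (illuminance = luminous flux per area),
    = m⁻²·cd.
So lx⁻¹ = m²·cd⁻¹.
Combining: F⁻²·kg·lx⁻¹ = (kg²·m⁴·s⁻⁸·A⁻⁴) · kg · (m²·cd⁻¹) = kg³·m⁶·s⁻⁸·A⁻⁴·cd⁻¹.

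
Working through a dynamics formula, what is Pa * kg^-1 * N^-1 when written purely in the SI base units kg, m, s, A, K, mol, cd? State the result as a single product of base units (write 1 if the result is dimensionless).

kg⁻¹·m⁻²

Pa = N/m² (pressure = force per area),
    = kg·m⁻¹·s⁻².
N = kg·m/s² = kg·m·s⁻² (force = mass × acceleration).
So N⁻¹ = kg⁻¹·m⁻¹·s².
Combining: Pa·kg⁻¹·N⁻¹ = (kg·m⁻¹·s⁻²) · kg⁻¹ · (kg⁻¹·m⁻¹·s²) = kg⁻¹·m⁻².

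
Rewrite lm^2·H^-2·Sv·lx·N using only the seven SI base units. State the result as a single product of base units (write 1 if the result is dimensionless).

lm = cd·sr = cd (luminous flux; sr is dimensionless).
So lm² = cd².
H = Wb/A (inductance = flux per current),
    = kg·m²·s⁻²·A⁻².
So H⁻² = kg⁻²·m⁻⁴·s⁴·A⁴.
Sv = J/kg (equivalent dose = energy per mass),
    = m²·s⁻².
lx = lm/m² (illuminance = luminous flux per area),
    = m⁻²·cd.
N = kg·m/s² = kg·m·s⁻² (force = mass × acceleration).
Combining: lm²·H⁻²·Sv·lx·N = cd² · (kg⁻²·m⁻⁴·s⁴·A⁴) · (m²·s⁻²) · (m⁻²·cd) · (kg·m·s⁻²) = kg⁻¹·m⁻³·A⁴·cd³.

kg⁻¹·m⁻³·A⁴·cd³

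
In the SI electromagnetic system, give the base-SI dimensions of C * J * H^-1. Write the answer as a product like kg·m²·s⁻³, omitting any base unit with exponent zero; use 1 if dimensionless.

C = s·A.
J = kg·m²·s⁻².
H = kg·m²·s⁻²·A⁻².
So H⁻¹ = kg⁻¹·m⁻²·s²·A².
Combining: C·J·H⁻¹ = (s·A) · (kg·m²·s⁻²) · (kg⁻¹·m⁻²·s²·A²) = s·A³.

s·A³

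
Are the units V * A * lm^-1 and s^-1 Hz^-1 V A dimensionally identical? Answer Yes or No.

Left side:
  V = W/A (potential = power per current),
      = kg·m²·s⁻³·A⁻¹.
  lm = cd·sr = cd (luminous flux; sr is dimensionless).
  So lm⁻¹ = cd⁻¹.
  Combining: V·A·lm⁻¹ = (kg·m²·s⁻³·A⁻¹) · A · cd⁻¹ = kg·m²·s⁻³·cd⁻¹.
Right side:
  Hz = s⁻¹.
  So Hz⁻¹ = s.
  V = kg·m²·s⁻³·A⁻¹.
  Combining: s⁻¹·Hz⁻¹·V·A = s⁻¹ · s · (kg·m²·s⁻³·A⁻¹) · A = kg·m²·s⁻³.
Left is kg·m²·s⁻³·cd⁻¹; right is kg·m²·s⁻³ — different.

No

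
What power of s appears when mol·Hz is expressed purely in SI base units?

Hz = 1/s = s⁻¹ (frequency is cycles per second).
Combining: mol·Hz = mol · s⁻¹ = s⁻¹·mol.
The exponent of s is -1.

-1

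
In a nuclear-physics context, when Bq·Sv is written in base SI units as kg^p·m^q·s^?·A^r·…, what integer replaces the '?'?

Bq = 1/s = s⁻¹ (activity is decays per second).
Sv = J/kg (equivalent dose = energy per mass),
    = m²·s⁻².
Combining: Bq·Sv = s⁻¹ · (m²·s⁻²) = m²·s⁻³.
The exponent of s is -3.

-3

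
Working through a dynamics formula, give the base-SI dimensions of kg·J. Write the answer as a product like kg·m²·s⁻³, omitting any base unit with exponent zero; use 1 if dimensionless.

J = N·m (work = force × distance),
    = kg·m²·s⁻².
Combining: kg·J = kg · (kg·m²·s⁻²) = kg²·m²·s⁻².

kg²·m²·s⁻²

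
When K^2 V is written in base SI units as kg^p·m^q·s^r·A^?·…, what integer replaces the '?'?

-1

V = kg·m²·s⁻³·A⁻¹.
Combining: K²·V = K² · (kg·m²·s⁻³·A⁻¹) = kg·m²·s⁻³·A⁻¹·K².
The exponent of A is -1.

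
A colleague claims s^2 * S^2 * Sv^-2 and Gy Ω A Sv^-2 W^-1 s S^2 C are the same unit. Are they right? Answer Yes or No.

Left side:
  S = kg⁻¹·m⁻²·s³·A².
  So S² = kg⁻²·m⁻⁴·s⁶·A⁴.
  Sv = m²·s⁻².
  So Sv⁻² = m⁻⁴·s⁴.
  Combining: s²·S²·Sv⁻² = s² · (kg⁻²·m⁻⁴·s⁶·A⁴) · (m⁻⁴·s⁴) = kg⁻²·m⁻⁸·s¹²·A⁴.
Right side:
  Gy = m²·s⁻².
  Ω = kg·m²·s⁻³·A⁻².
  Sv = m²·s⁻².
  So Sv⁻² = m⁻⁴·s⁴.
  W = kg·m²·s⁻³.
  So W⁻¹ = kg⁻¹·m⁻²·s³.
  S = kg⁻¹·m⁻²·s³·A².
  So S² = kg⁻²·m⁻⁴·s⁶·A⁴.
  C = s·A.
  Combining: Gy·Ω·A·Sv⁻²·W⁻¹·s·S²·C = (m²·s⁻²) · (kg·m²·s⁻³·A⁻²) · A · (m⁻⁴·s⁴) · (kg⁻¹·m⁻²·s³) · s · (kg⁻²·m⁻⁴·s⁶·A⁴) · (s·A) = kg⁻²·m⁻⁶·s¹⁰·A⁴.
Left is kg⁻²·m⁻⁸·s¹²·A⁴; right is kg⁻²·m⁻⁶·s¹⁰·A⁴ — different.

No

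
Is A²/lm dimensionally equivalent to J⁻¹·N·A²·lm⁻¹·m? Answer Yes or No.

Yes

Left side:
  lm = cd·sr = cd (luminous flux; sr is dimensionless).
  So lm⁻¹ = cd⁻¹.
  Combining: lm⁻¹·A² = cd⁻¹ · A² = A²·cd⁻¹.
Right side:
  J = N·m (work = force × distance),
      = kg·m²·s⁻².
  So J⁻¹ = kg⁻¹·m⁻²·s².
  N = kg·m/s² = kg·m·s⁻² (force = mass × acceleration).
  lm = cd·sr = cd (luminous flux; sr is dimensionless).
  So lm⁻¹ = cd⁻¹.
  Combining: J⁻¹·N·A²·lm⁻¹·m = (kg⁻¹·m⁻²·s²) · (kg·m·s⁻²) · A² · cd⁻¹ · m = A²·cd⁻¹.
Both reduce to A²·cd⁻¹.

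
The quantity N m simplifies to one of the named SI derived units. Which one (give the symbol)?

J

N = kg·m·s⁻².
Combining: N·m = (kg·m·s⁻²) · m = kg·m²·s⁻².
kg·m²·s⁻² is the base-SI form of the joule.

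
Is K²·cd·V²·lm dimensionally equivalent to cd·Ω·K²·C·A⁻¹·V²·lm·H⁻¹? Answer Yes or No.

Yes

Left side:
  V = W/A (potential = power per current),
      = kg·m²·s⁻³·A⁻¹.
  So V² = kg²·m⁴·s⁻⁶·A⁻².
  lm = cd·sr = cd (luminous flux; sr is dimensionless).
  Combining: K²·cd·V²·lm = K² · cd · (kg²·m⁴·s⁻⁶·A⁻²) · cd = kg²·m⁴·s⁻⁶·A⁻²·K²·cd².
Right side:
  Ω = kg·m²·s⁻³·A⁻².
  C = s·A.
  V = kg·m²·s⁻³·A⁻¹.
  So V² = kg²·m⁴·s⁻⁶·A⁻².
  lm = cd.
  H = kg·m²·s⁻²·A⁻².
  So H⁻¹ = kg⁻¹·m⁻²·s²·A².
  Combining: cd·Ω·K²·C·A⁻¹·V²·lm·H⁻¹ = cd · (kg·m²·s⁻³·A⁻²) · K² · (s·A) · A⁻¹ · (kg²·m⁴·s⁻⁶·A⁻²) · cd · (kg⁻¹·m⁻²·s²·A²) = kg²·m⁴·s⁻⁶·A⁻²·K²·cd².
Both reduce to kg²·m⁴·s⁻⁶·A⁻²·K²·cd².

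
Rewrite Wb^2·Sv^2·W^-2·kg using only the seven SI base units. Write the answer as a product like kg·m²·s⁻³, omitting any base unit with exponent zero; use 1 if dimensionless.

kg·m⁴·s⁻²·A⁻²

Wb = V·s (flux: a volt is a weber per second),
    = kg·m²·s⁻²·A⁻¹.
So Wb² = kg²·m⁴·s⁻⁴·A⁻².
Sv = J/kg (equivalent dose = energy per mass),
    = m²·s⁻².
So Sv² = m⁴·s⁻⁴.
W = J/s (power = energy per time),
    = kg·m²·s⁻³.
So W⁻² = kg⁻²·m⁻⁴·s⁶.
Combining: Wb²·Sv²·W⁻²·kg = (kg²·m⁴·s⁻⁴·A⁻²) · (m⁴·s⁻⁴) · (kg⁻²·m⁻⁴·s⁶) · kg = kg·m⁴·s⁻²·A⁻².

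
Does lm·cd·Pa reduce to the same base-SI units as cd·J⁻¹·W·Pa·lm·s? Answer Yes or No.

Left side:
  lm = cd.
  Pa = kg·m⁻¹·s⁻².
  Combining: lm·cd·Pa = cd · cd · (kg·m⁻¹·s⁻²) = kg·m⁻¹·s⁻²·cd².
Right side:
  J = N·m (work = force × distance),
      = kg·m²·s⁻².
  So J⁻¹ = kg⁻¹·m⁻²·s².
  W = J/s (power = energy per time),
      = kg·m²·s⁻³.
  Pa = N/m² (pressure = force per area),
      = kg·m⁻¹·s⁻².
  lm = cd·sr = cd (luminous flux; sr is dimensionless).
  Combining: cd·J⁻¹·W·Pa·lm·s = cd · (kg⁻¹·m⁻²·s²) · (kg·m²·s⁻³) · (kg·m⁻¹·s⁻²) · cd · s = kg·m⁻¹·s⁻²·cd².
Both reduce to kg·m⁻¹·s⁻²·cd².

Yes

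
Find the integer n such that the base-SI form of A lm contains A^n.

lm = cd.
Combining: A·lm = A · cd = A·cd.
The exponent of A is 1.

1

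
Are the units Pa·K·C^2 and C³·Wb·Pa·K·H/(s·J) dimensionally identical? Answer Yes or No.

Left side:
  Pa = N/m² (pressure = force per area),
      = kg·m⁻¹·s⁻².
  C = A·s = s·A (charge = current × time).
  So C² = s²·A².
  Combining: Pa·K·C² = (kg·m⁻¹·s⁻²) · K · (s²·A²) = kg·m⁻¹·A²·K.
Right side:
  C = s·A.
  So C³ = s³·A³.
  J = kg·m²·s⁻².
  So J⁻¹ = kg⁻¹·m⁻²·s².
  Wb = kg·m²·s⁻²·A⁻¹.
  Pa = kg·m⁻¹·s⁻².
  H = kg·m²·s⁻²·A⁻².
  Combining: C³·s⁻¹·J⁻¹·Wb·Pa·K·H = (s³·A³) · s⁻¹ · (kg⁻¹·m⁻²·s²) · (kg·m²·s⁻²·A⁻¹) · (kg·m⁻¹·s⁻²) · K · (kg·m²·s⁻²·A⁻²) = kg²·m·s⁻²·K.
Left is kg·m⁻¹·A²·K; right is kg²·m·s⁻²·K — different.

No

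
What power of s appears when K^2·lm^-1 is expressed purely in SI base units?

lm = cd·sr = cd (luminous flux; sr is dimensionless).
So lm⁻¹ = cd⁻¹.
Combining: K²·lm⁻¹ = K² · cd⁻¹ = K²·cd⁻¹.
The exponent of s is 0.

0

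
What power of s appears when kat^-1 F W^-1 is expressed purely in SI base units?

8

kat = s⁻¹·mol.
So kat⁻¹ = s·mol⁻¹.
F = kg⁻¹·m⁻²·s⁴·A².
W = kg·m²·s⁻³.
So W⁻¹ = kg⁻¹·m⁻²·s³.
Combining: kat⁻¹·F·W⁻¹ = (s·mol⁻¹) · (kg⁻¹·m⁻²·s⁴·A²) · (kg⁻¹·m⁻²·s³) = kg⁻²·m⁻⁴·s⁸·A²·mol⁻¹.
The exponent of s is 8.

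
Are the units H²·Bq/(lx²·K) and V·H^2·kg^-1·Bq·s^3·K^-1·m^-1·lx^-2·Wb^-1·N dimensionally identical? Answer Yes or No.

Yes

Left side:
  H = kg·m²·s⁻²·A⁻².
  So H² = kg²·m⁴·s⁻⁴·A⁻⁴.
  lx = m⁻²·cd.
  So lx⁻² = m⁴·cd⁻².
  Bq = s⁻¹.
  Combining: H²·lx⁻²·K⁻¹·Bq = (kg²·m⁴·s⁻⁴·A⁻⁴) · (m⁴·cd⁻²) · K⁻¹ · s⁻¹ = kg²·m⁸·s⁻⁵·A⁻⁴·K⁻¹·cd⁻².
Right side:
  V = kg·m²·s⁻³·A⁻¹.
  H = kg·m²·s⁻²·A⁻².
  So H² = kg²·m⁴·s⁻⁴·A⁻⁴.
  Bq = s⁻¹.
  lx = m⁻²·cd.
  So lx⁻² = m⁴·cd⁻².
  Wb = kg·m²·s⁻²·A⁻¹.
  So Wb⁻¹ = kg⁻¹·m⁻²·s²·A.
  N = kg·m·s⁻².
  Combining: V·H²·kg⁻¹·Bq·s³·K⁻¹·m⁻¹·lx⁻²·Wb⁻¹·N = (kg·m²·s⁻³·A⁻¹) · (kg²·m⁴·s⁻⁴·A⁻⁴) · kg⁻¹ · s⁻¹ · s³ · K⁻¹ · m⁻¹ · (m⁴·cd⁻²) · (kg⁻¹·m⁻²·s²·A) · (kg·m·s⁻²) = kg²·m⁸·s⁻⁵·A⁻⁴·K⁻¹·cd⁻².
Both reduce to kg²·m⁸·s⁻⁵·A⁻⁴·K⁻¹·cd⁻².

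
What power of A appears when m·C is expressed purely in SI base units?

1

C = A·s = s·A (charge = current × time).
Combining: m·C = m · (s·A) = m·s·A.
The exponent of A is 1.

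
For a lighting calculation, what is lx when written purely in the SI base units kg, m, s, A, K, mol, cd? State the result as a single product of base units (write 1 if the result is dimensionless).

m⁻²·cd

lx = lm/m² (illuminance = luminous flux per area),
    = m⁻²·cd.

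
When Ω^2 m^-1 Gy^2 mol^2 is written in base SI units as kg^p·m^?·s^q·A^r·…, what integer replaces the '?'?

7

Ω = V/A (resistance = voltage per current),
    = kg·m²·s⁻³·A⁻².
So Ω² = kg²·m⁴·s⁻⁶·A⁻⁴.
Gy = J/kg (absorbed dose = energy per mass),
    = m²·s⁻².
So Gy² = m⁴·s⁻⁴.
Combining: Ω²·m⁻¹·Gy²·mol² = (kg²·m⁴·s⁻⁶·A⁻⁴) · m⁻¹ · (m⁴·s⁻⁴) · mol² = kg²·m⁷·s⁻¹⁰·A⁻⁴·mol².
The exponent of m is 7.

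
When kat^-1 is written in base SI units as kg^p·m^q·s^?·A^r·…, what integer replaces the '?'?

1

kat = mol/s = s⁻¹·mol (catalytic activity).
So kat⁻¹ = s·mol⁻¹.
The exponent of s is 1.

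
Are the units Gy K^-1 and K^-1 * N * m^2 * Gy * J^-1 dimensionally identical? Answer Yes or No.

Left side:
  Gy = m²·s⁻².
  Combining: Gy·K⁻¹ = (m²·s⁻²) · K⁻¹ = m²·s⁻²·K⁻¹.
Right side:
  N = kg·m/s² = kg·m·s⁻² (force = mass × acceleration).
  Gy = J/kg (absorbed dose = energy per mass),
      = m²·s⁻².
  J = N·m (work = force × distance),
      = kg·m²·s⁻².
  So J⁻¹ = kg⁻¹·m⁻²·s².
  Combining: K⁻¹·N·m²·Gy·J⁻¹ = K⁻¹ · (kg·m·s⁻²) · m² · (m²·s⁻²) · (kg⁻¹·m⁻²·s²) = m³·s⁻²·K⁻¹.
Left is m²·s⁻²·K⁻¹; right is m³·s⁻²·K⁻¹ — different.

No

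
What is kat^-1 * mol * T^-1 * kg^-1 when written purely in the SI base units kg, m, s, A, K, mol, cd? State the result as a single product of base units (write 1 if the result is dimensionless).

kat = s⁻¹·mol.
So kat⁻¹ = s·mol⁻¹.
T = kg·s⁻²·A⁻¹.
So T⁻¹ = kg⁻¹·s²·A.
Combining: kat⁻¹·mol·T⁻¹·kg⁻¹ = (s·mol⁻¹) · mol · (kg⁻¹·s²·A) · kg⁻¹ = kg⁻²·s³·A.

kg⁻²·s³·A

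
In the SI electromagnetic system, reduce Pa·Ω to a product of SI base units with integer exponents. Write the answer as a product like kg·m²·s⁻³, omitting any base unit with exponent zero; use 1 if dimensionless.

Pa = N/m² (pressure = force per area),
    = kg·m⁻¹·s⁻².
Ω = V/A (resistance = voltage per current),
    = kg·m²·s⁻³·A⁻².
Combining: Pa·Ω = (kg·m⁻¹·s⁻²) · (kg·m²·s⁻³·A⁻²) = kg²·m·s⁻⁵·A⁻².

kg²·m·s⁻⁵·A⁻²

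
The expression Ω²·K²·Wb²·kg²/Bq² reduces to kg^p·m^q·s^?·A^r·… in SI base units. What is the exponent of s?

-8

Bq = 1/s = s⁻¹ (activity is decays per second).
So Bq⁻² = s².
Ω = V/A (resistance = voltage per current),
    = kg·m²·s⁻³·A⁻².
So Ω² = kg²·m⁴·s⁻⁶·A⁻⁴.
Wb = V·s (flux: a volt is a weber per second),
    = kg·m²·s⁻²·A⁻¹.
So Wb² = kg²·m⁴·s⁻⁴·A⁻².
Combining: Bq⁻²·Ω²·K²·Wb²·kg² = s² · (kg²·m⁴·s⁻⁶·A⁻⁴) · K² · (kg²·m⁴·s⁻⁴·A⁻²) · kg² = kg⁶·m⁸·s⁻⁸·A⁻⁶·K².
The exponent of s is -8.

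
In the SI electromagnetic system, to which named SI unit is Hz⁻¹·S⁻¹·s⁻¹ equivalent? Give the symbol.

Ω

Hz = 1/s = s⁻¹ (frequency is cycles per second).
So Hz⁻¹ = s.
S = 1/Ω (conductance is reciprocal resistance),
    = kg⁻¹·m⁻²·s³·A².
So S⁻¹ = kg·m²·s⁻³·A⁻².
Combining: Hz⁻¹·S⁻¹·s⁻¹ = s · (kg·m²·s⁻³·A⁻²) · s⁻¹ = kg·m²·s⁻³·A⁻².
kg·m²·s⁻³·A⁻² is the base-SI form of the ohm.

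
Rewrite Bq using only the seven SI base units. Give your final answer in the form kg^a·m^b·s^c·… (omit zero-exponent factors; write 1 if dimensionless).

Bq = 1/s = s⁻¹ (activity is decays per second).

s⁻¹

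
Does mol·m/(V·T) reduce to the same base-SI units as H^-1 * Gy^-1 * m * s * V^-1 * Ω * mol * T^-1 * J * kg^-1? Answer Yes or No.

Yes

Left side:
  V = W/A (potential = power per current),
      = kg·m²·s⁻³·A⁻¹.
  So V⁻¹ = kg⁻¹·m⁻²·s³·A.
  T = Wb/m² (flux density = flux per area),
      = kg·s⁻²·A⁻¹.
  So T⁻¹ = kg⁻¹·s²·A.
  Combining: V⁻¹·mol·T⁻¹·m = (kg⁻¹·m⁻²·s³·A) · mol · (kg⁻¹·s²·A) · m = kg⁻²·m⁻¹·s⁵·A²·mol.
Right side:
  H = Wb/A (inductance = flux per current),
      = kg·m²·s⁻²·A⁻².
  So H⁻¹ = kg⁻¹·m⁻²·s²·A².
  Gy = J/kg (absorbed dose = energy per mass),
      = m²·s⁻².
  So Gy⁻¹ = m⁻²·s².
  V = W/A (potential = power per current),
      = kg·m²·s⁻³·A⁻¹.
  So V⁻¹ = kg⁻¹·m⁻²·s³·A.
  Ω = V/A (resistance = voltage per current),
      = kg·m²·s⁻³·A⁻².
  T = Wb/m² (flux density = flux per area),
      = kg·s⁻²·A⁻¹.
  So T⁻¹ = kg⁻¹·s²·A.
  J = N·m (work = force × distance),
      = kg·m²·s⁻².
  Combining: H⁻¹·Gy⁻¹·m·s·V⁻¹·Ω·mol·T⁻¹·J·kg⁻¹ = (kg⁻¹·m⁻²·s²·A²) · (m⁻²·s²) · m · s · (kg⁻¹·m⁻²·s³·A) · (kg·m²·s⁻³·A⁻²) · mol · (kg⁻¹·s²·A) · (kg·m²·s⁻²) · kg⁻¹ = kg⁻²·m⁻¹·s⁵·A²·mol.
Both reduce to kg⁻²·m⁻¹·s⁵·A²·mol.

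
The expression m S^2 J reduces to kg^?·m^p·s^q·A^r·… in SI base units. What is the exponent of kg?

-1

S = 1/Ω (conductance is reciprocal resistance),
    = kg⁻¹·m⁻²·s³·A².
So S² = kg⁻²·m⁻⁴·s⁶·A⁴.
J = N·m (work = force × distance),
    = kg·m²·s⁻².
Combining: m·S²·J = m · (kg⁻²·m⁻⁴·s⁶·A⁴) · (kg·m²·s⁻²) = kg⁻¹·m⁻¹·s⁴·A⁴.
The exponent of kg is -1.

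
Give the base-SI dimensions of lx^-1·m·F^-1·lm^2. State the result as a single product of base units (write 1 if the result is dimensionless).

lx = m⁻²·cd.
So lx⁻¹ = m²·cd⁻¹.
F = kg⁻¹·m⁻²·s⁴·A².
So F⁻¹ = kg·m²·s⁻⁴·A⁻².
lm = cd.
So lm² = cd².
Combining: lx⁻¹·m·F⁻¹·lm² = (m²·cd⁻¹) · m · (kg·m²·s⁻⁴·A⁻²) · cd² = kg·m⁵·s⁻⁴·A⁻²·cd.

kg·m⁵·s⁻⁴·A⁻²·cd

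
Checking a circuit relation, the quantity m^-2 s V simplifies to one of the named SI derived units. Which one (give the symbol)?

T

V = kg·m²·s⁻³·A⁻¹.
Combining: m⁻²·s·V = m⁻² · s · (kg·m²·s⁻³·A⁻¹) = kg·s⁻²·A⁻¹.
kg·s⁻²·A⁻¹ is the base-SI form of the tesla.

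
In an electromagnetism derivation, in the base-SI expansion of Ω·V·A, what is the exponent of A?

-2

Ω = V/A (resistance = voltage per current),
    = kg·m²·s⁻³·A⁻².
V = W/A (potential = power per current),
    = kg·m²·s⁻³·A⁻¹.
Combining: Ω·V·A = (kg·m²·s⁻³·A⁻²) · (kg·m²·s⁻³·A⁻¹) · A = kg²·m⁴·s⁻⁶·A⁻².
The exponent of A is -2.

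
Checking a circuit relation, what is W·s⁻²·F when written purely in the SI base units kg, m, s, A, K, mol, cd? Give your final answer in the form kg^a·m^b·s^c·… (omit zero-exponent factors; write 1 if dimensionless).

s⁻¹·A²

W = kg·m²·s⁻³.
F = kg⁻¹·m⁻²·s⁴·A².
Combining: W·s⁻²·F = (kg·m²·s⁻³) · s⁻² · (kg⁻¹·m⁻²·s⁴·A²) = s⁻¹·A².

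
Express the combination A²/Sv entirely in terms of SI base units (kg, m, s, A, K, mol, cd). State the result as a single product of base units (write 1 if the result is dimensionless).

Sv = J/kg (equivalent dose = energy per mass),
    = m²·s⁻².
So Sv⁻¹ = m⁻²·s².
Combining: Sv⁻¹·A² = (m⁻²·s²) · A² = m⁻²·s²·A².

m⁻²·s²·A²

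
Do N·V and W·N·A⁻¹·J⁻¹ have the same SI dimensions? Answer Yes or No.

No

Left side:
  N = kg·m/s² = kg·m·s⁻² (force = mass × acceleration).
  V = W/A (potential = power per current),
      = kg·m²·s⁻³·A⁻¹.
  Combining: N·V = (kg·m·s⁻²) · (kg·m²·s⁻³·A⁻¹) = kg²·m³·s⁻⁵·A⁻¹.
Right side:
  W = J/s (power = energy per time),
      = kg·m²·s⁻³.
  N = kg·m/s² = kg·m·s⁻² (force = mass × acceleration).
  J = N·m (work = force × distance),
      = kg·m²·s⁻².
  So J⁻¹ = kg⁻¹·m⁻²·s².
  Combining: W·N·A⁻¹·J⁻¹ = (kg·m²·s⁻³) · (kg·m·s⁻²) · A⁻¹ · (kg⁻¹·m⁻²·s²) = kg·m·s⁻³·A⁻¹.
Left is kg²·m³·s⁻⁵·A⁻¹; right is kg·m·s⁻³·A⁻¹ — different.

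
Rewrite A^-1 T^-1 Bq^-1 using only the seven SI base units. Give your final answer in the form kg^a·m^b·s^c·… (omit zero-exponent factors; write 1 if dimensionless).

T = Wb/m² (flux density = flux per area),
    = kg·s⁻²·A⁻¹.
So T⁻¹ = kg⁻¹·s²·A.
Bq = 1/s = s⁻¹ (activity is decays per second).
So Bq⁻¹ = s.
Combining: A⁻¹·T⁻¹·Bq⁻¹ = A⁻¹ · (kg⁻¹·s²·A) · s = kg⁻¹·s³.

kg⁻¹·s³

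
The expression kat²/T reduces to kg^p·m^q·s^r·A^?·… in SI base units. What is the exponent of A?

1

kat = mol/s = s⁻¹·mol (catalytic activity).
So kat² = s⁻²·mol².
T = Wb/m² (flux density = flux per area),
    = kg·s⁻²·A⁻¹.
So T⁻¹ = kg⁻¹·s²·A.
Combining: kat²·T⁻¹ = (s⁻²·mol²) · (kg⁻¹·s²·A) = kg⁻¹·A·mol².
The exponent of A is 1.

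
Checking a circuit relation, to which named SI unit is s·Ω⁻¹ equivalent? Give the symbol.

Ω = V/A (resistance = voltage per current),
    = kg·m²·s⁻³·A⁻².
So Ω⁻¹ = kg⁻¹·m⁻²·s³·A².
Combining: s·Ω⁻¹ = s · (kg⁻¹·m⁻²·s³·A²) = kg⁻¹·m⁻²·s⁴·A².
kg⁻¹·m⁻²·s⁴·A² is the base-SI form of the farad.

F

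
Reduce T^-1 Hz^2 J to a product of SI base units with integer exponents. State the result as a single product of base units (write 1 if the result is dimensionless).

T = Wb/m² (flux density = flux per area),
    = kg·s⁻²·A⁻¹.
So T⁻¹ = kg⁻¹·s²·A.
Hz = 1/s = s⁻¹ (frequency is cycles per second).
So Hz² = s⁻².
J = N·m (work = force × distance),
    = kg·m²·s⁻².
Combining: T⁻¹·Hz²·J = (kg⁻¹·s²·A) · s⁻² · (kg·m²·s⁻²) = m²·s⁻²·A.

m²·s⁻²·A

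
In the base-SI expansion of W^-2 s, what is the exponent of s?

W = J/s (power = energy per time),
    = kg·m²·s⁻³.
So W⁻² = kg⁻²·m⁻⁴·s⁶.
Combining: W⁻²·s = (kg⁻²·m⁻⁴·s⁶) · s = kg⁻²·m⁻⁴·s⁷.
The exponent of s is 7.

7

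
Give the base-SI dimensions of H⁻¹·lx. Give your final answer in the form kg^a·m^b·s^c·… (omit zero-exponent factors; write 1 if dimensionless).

kg⁻¹·m⁻⁴·s²·A²·cd

H = Wb/A (inductance = flux per current),
    = kg·m²·s⁻²·A⁻².
So H⁻¹ = kg⁻¹·m⁻²·s²·A².
lx = lm/m² (illuminance = luminous flux per area),
    = m⁻²·cd.
Combining: H⁻¹·lx = (kg⁻¹·m⁻²·s²·A²) · (m⁻²·cd) = kg⁻¹·m⁻⁴·s²·A²·cd.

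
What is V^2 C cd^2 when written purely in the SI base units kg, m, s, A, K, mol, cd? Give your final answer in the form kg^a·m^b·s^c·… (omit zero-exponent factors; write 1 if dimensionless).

kg²·m⁴·s⁻⁵·A⁻¹·cd²

V = kg·m²·s⁻³·A⁻¹.
So V² = kg²·m⁴·s⁻⁶·A⁻².
C = s·A.
Combining: V²·C·cd² = (kg²·m⁴·s⁻⁶·A⁻²) · (s·A) · cd² = kg²·m⁴·s⁻⁵·A⁻¹·cd².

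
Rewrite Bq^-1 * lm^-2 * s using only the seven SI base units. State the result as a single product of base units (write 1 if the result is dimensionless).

s²·cd⁻²

Bq = s⁻¹.
So Bq⁻¹ = s.
lm = cd.
So lm⁻² = cd⁻².
Combining: Bq⁻¹·lm⁻²·s = s · cd⁻² · s = s²·cd⁻².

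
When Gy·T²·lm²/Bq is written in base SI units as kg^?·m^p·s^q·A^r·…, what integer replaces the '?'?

2

Bq = s⁻¹.
So Bq⁻¹ = s.
Gy = m²·s⁻².
T = kg·s⁻²·A⁻¹.
So T² = kg²·s⁻⁴·A⁻².
lm = cd.
So lm² = cd².
Combining: Bq⁻¹·Gy·T²·lm² = s · (m²·s⁻²) · (kg²·s⁻⁴·A⁻²) · cd² = kg²·m²·s⁻⁵·A⁻²·cd².
The exponent of kg is 2.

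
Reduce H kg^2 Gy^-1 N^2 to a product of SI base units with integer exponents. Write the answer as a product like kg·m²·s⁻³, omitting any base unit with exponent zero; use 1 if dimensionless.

kg⁵·m²·s⁻⁴·A⁻²

H = Wb/A (inductance = flux per current),
    = kg·m²·s⁻²·A⁻².
Gy = J/kg (absorbed dose = energy per mass),
    = m²·s⁻².
So Gy⁻¹ = m⁻²·s².
N = kg·m/s² = kg·m·s⁻² (force = mass × acceleration).
So N² = kg²·m²·s⁻⁴.
Combining: H·kg²·Gy⁻¹·N² = (kg·m²·s⁻²·A⁻²) · kg² · (m⁻²·s²) · (kg²·m²·s⁻⁴) = kg⁵·m²·s⁻⁴·A⁻².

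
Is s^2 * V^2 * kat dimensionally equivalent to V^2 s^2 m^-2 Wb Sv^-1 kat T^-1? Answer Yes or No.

No

Left side:
  V = W/A (potential = power per current),
      = kg·m²·s⁻³·A⁻¹.
  So V² = kg²·m⁴·s⁻⁶·A⁻².
  kat = mol/s = s⁻¹·mol (catalytic activity).
  Combining: s²·V²·kat = s² · (kg²·m⁴·s⁻⁶·A⁻²) · (s⁻¹·mol) = kg²·m⁴·s⁻⁵·A⁻²·mol.
Right side:
  V = W/A (potential = power per current),
      = kg·m²·s⁻³·A⁻¹.
  So V² = kg²·m⁴·s⁻⁶·A⁻².
  Wb = V·s (flux: a volt is a weber per second),
      = kg·m²·s⁻²·A⁻¹.
  Sv = J/kg (equivalent dose = energy per mass),
      = m²·s⁻².
  So Sv⁻¹ = m⁻²·s².
  kat = mol/s = s⁻¹·mol (catalytic activity).
  T = Wb/m² (flux density = flux per area),
      = kg·s⁻²·A⁻¹.
  So T⁻¹ = kg⁻¹·s²·A.
  Combining: V²·s²·m⁻²·Wb·Sv⁻¹·kat·T⁻¹ = (kg²·m⁴·s⁻⁶·A⁻²) · s² · m⁻² · (kg·m²·s⁻²·A⁻¹) · (m⁻²·s²) · (s⁻¹·mol) · (kg⁻¹·s²·A) = kg²·m²·s⁻³·A⁻²·mol.
Left is kg²·m⁴·s⁻⁵·A⁻²·mol; right is kg²·m²·s⁻³·A⁻²·mol — different.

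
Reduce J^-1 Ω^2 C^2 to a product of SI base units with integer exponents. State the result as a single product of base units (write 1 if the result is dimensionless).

kg·m²·s⁻²·A⁻²

J = N·m (work = force × distance),
    = kg·m²·s⁻².
So J⁻¹ = kg⁻¹·m⁻²·s².
Ω = V/A (resistance = voltage per current),
    = kg·m²·s⁻³·A⁻².
So Ω² = kg²·m⁴·s⁻⁶·A⁻⁴.
C = A·s = s·A (charge = current × time).
So C² = s²·A².
Combining: J⁻¹·Ω²·C² = (kg⁻¹·m⁻²·s²) · (kg²·m⁴·s⁻⁶·A⁻⁴) · (s²·A²) = kg·m²·s⁻²·A⁻².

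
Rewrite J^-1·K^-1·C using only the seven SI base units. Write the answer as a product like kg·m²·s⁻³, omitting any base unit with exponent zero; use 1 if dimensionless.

J = kg·m²·s⁻².
So J⁻¹ = kg⁻¹·m⁻²·s².
C = s·A.
Combining: J⁻¹·K⁻¹·C = (kg⁻¹·m⁻²·s²) · K⁻¹ · (s·A) = kg⁻¹·m⁻²·s³·A·K⁻¹.

kg⁻¹·m⁻²·s³·A·K⁻¹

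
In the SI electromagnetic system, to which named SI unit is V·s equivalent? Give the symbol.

V = W/A (potential = power per current),
    = kg·m²·s⁻³·A⁻¹.
Combining: V·s = (kg·m²·s⁻³·A⁻¹) · s = kg·m²·s⁻²·A⁻¹.
kg·m²·s⁻²·A⁻¹ is the base-SI form of the weber.

Wb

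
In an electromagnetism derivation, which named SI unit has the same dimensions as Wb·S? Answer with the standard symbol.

C

Wb = V·s (flux: a volt is a weber per second),
    = kg·m²·s⁻²·A⁻¹.
S = 1/Ω (conductance is reciprocal resistance),
    = kg⁻¹·m⁻²·s³·A².
Combining: Wb·S = (kg·m²·s⁻²·A⁻¹) · (kg⁻¹·m⁻²·s³·A²) = s·A.
s·A is the base-SI form of the coulomb.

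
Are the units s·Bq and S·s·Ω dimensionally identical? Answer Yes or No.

Left side:
  Bq = s⁻¹.
  Combining: s·Bq = s · s⁻¹ = 1.
Right side:
  S = kg⁻¹·m⁻²·s³·A².
  Ω = kg·m²·s⁻³·A⁻².
  Combining: S·s·Ω = (kg⁻¹·m⁻²·s³·A²) · s · (kg·m²·s⁻³·A⁻²) = s.
Left is 1; right is s — different.

No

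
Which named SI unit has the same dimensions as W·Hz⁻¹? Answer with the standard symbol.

W = J/s (power = energy per time),
    = kg·m²·s⁻³.
Hz = 1/s = s⁻¹ (frequency is cycles per second).
So Hz⁻¹ = s.
Combining: W·Hz⁻¹ = (kg·m²·s⁻³) · s = kg·m²·s⁻².
kg·m²·s⁻² is the base-SI form of the joule.

J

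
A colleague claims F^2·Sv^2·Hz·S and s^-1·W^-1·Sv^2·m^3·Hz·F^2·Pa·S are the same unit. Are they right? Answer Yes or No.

Yes

Left side:
  F = C/V (capacitance = charge per voltage),
      = A·s/(kg·m²·s⁻³·A⁻¹) (substituting C and V),
      = kg⁻¹·m⁻²·s⁴·A².
  So F² = kg⁻²·m⁻⁴·s⁸·A⁴.
  Sv = J/kg (equivalent dose = energy per mass),
      = m²·s⁻².
  So Sv² = m⁴·s⁻⁴.
  Hz = 1/s = s⁻¹ (frequency is cycles per second).
  S = 1/Ω (conductance is reciprocal resistance),
      = kg⁻¹·m⁻²·s³·A².
  Combining: F²·Sv²·Hz·S = (kg⁻²·m⁻⁴·s⁸·A⁴) · (m⁴·s⁻⁴) · s⁻¹ · (kg⁻¹·m⁻²·s³·A²) = kg⁻³·m⁻²·s⁶·A⁶.
Right side:
  W = kg·m²·s⁻³.
  So W⁻¹ = kg⁻¹·m⁻²·s³.
  Sv = m²·s⁻².
  So Sv² = m⁴·s⁻⁴.
  Hz = s⁻¹.
  F = kg⁻¹·m⁻²·s⁴·A².
  So F² = kg⁻²·m⁻⁴·s⁸·A⁴.
  Pa = kg·m⁻¹·s⁻².
  S = kg⁻¹·m⁻²·s³·A².
  Combining: s⁻¹·W⁻¹·Sv²·m³·Hz·F²·Pa·S = s⁻¹ · (kg⁻¹·m⁻²·s³) · (m⁴·s⁻⁴) · m³ · s⁻¹ · (kg⁻²·m⁻⁴·s⁸·A⁴) · (kg·m⁻¹·s⁻²) · (kg⁻¹·m⁻²·s³·A²) = kg⁻³·m⁻²·s⁶·A⁶.
Both reduce to kg⁻³·m⁻²·s⁶·A⁶.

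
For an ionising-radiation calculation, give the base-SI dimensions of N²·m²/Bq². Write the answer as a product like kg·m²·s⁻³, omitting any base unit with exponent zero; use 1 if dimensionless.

Bq = s⁻¹.
So Bq⁻² = s².
N = kg·m·s⁻².
So N² = kg²·m²·s⁻⁴.
Combining: Bq⁻²·N²·m² = s² · (kg²·m²·s⁻⁴) · m² = kg²·m⁴·s⁻².

kg²·m⁴·s⁻²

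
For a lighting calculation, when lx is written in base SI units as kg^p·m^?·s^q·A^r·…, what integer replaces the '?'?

lx = m⁻²·cd.
The exponent of m is -2.

-2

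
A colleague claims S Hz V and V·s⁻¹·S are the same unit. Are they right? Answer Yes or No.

Yes

Left side:
  S = kg⁻¹·m⁻²·s³·A².
  Hz = s⁻¹.
  V = kg·m²·s⁻³·A⁻¹.
  Combining: S·Hz·V = (kg⁻¹·m⁻²·s³·A²) · s⁻¹ · (kg·m²·s⁻³·A⁻¹) = s⁻¹·A.
Right side:
  V = W/A (potential = power per current),
      = kg·m²·s⁻³·A⁻¹.
  S = 1/Ω (conductance is reciprocal resistance),
      = kg⁻¹·m⁻²·s³·A².
  Combining: V·s⁻¹·S = (kg·m²·s⁻³·A⁻¹) · s⁻¹ · (kg⁻¹·m⁻²·s³·A²) = s⁻¹·A.
Both reduce to s⁻¹·A.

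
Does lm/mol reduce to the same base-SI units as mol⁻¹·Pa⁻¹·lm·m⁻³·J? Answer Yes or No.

Left side:
  lm = cd.
  Combining: mol⁻¹·lm = mol⁻¹ · cd = mol⁻¹·cd.
Right side:
  Pa = N/m² (pressure = force per area),
      = kg·m⁻¹·s⁻².
  So Pa⁻¹ = kg⁻¹·m·s².
  lm = cd·sr = cd (luminous flux; sr is dimensionless).
  J = N·m (work = force × distance),
      = kg·m²·s⁻².
  Combining: mol⁻¹·Pa⁻¹·lm·m⁻³·J = mol⁻¹ · (kg⁻¹·m·s²) · cd · m⁻³ · (kg·m²·s⁻²) = mol⁻¹·cd.
Both reduce to mol⁻¹·cd.

Yes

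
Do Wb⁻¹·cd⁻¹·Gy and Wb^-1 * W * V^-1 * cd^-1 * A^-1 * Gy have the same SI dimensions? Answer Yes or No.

Yes

Left side:
  Wb = V·s (flux: a volt is a weber per second),
      = kg·m²·s⁻²·A⁻¹.
  So Wb⁻¹ = kg⁻¹·m⁻²·s²·A.
  Gy = J/kg (absorbed dose = energy per mass),
      = m²·s⁻².
  Combining: Wb⁻¹·cd⁻¹·Gy = (kg⁻¹·m⁻²·s²·A) · cd⁻¹ · (m²·s⁻²) = kg⁻¹·A·cd⁻¹.
Right side:
  Wb = V·s (flux: a volt is a weber per second),
      = kg·m²·s⁻²·A⁻¹.
  So Wb⁻¹ = kg⁻¹·m⁻²·s²·A.
  W = J/s (power = energy per time),
      = kg·m²·s⁻³.
  V = W/A (potential = power per current),
      = kg·m²·s⁻³·A⁻¹.
  So V⁻¹ = kg⁻¹·m⁻²·s³·A.
  Gy = J/kg (absorbed dose = energy per mass),
      = m²·s⁻².
  Combining: Wb⁻¹·W·V⁻¹·cd⁻¹·A⁻¹·Gy = (kg⁻¹·m⁻²·s²·A) · (kg·m²·s⁻³) · (kg⁻¹·m⁻²·s³·A) · cd⁻¹ · A⁻¹ · (m²·s⁻²) = kg⁻¹·A·cd⁻¹.
Both reduce to kg⁻¹·A·cd⁻¹.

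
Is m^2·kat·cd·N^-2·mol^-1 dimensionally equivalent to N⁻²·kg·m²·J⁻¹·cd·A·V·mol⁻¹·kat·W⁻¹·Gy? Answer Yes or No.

Left side:
  kat = mol/s = s⁻¹·mol (catalytic activity).
  N = kg·m/s² = kg·m·s⁻² (force = mass × acceleration).
  So N⁻² = kg⁻²·m⁻²·s⁴.
  Combining: m²·kat·cd·N⁻²·mol⁻¹ = m² · (s⁻¹·mol) · cd · (kg⁻²·m⁻²·s⁴) · mol⁻¹ = kg⁻²·s³·cd.
Right side:
  N = kg·m·s⁻².
  So N⁻² = kg⁻²·m⁻²·s⁴.
  J = kg·m²·s⁻².
  So J⁻¹ = kg⁻¹·m⁻²·s².
  V = kg·m²·s⁻³·A⁻¹.
  kat = s⁻¹·mol.
  W = kg·m²·s⁻³.
  So W⁻¹ = kg⁻¹·m⁻²·s³.
  Gy = m²·s⁻².
  Combining: N⁻²·kg·m²·J⁻¹·cd·A·V·mol⁻¹·kat·W⁻¹·Gy = (kg⁻²·m⁻²·s⁴) · kg · m² · (kg⁻¹·m⁻²·s²) · cd · A · (kg·m²·s⁻³·A⁻¹) · mol⁻¹ · (s⁻¹·mol) · (kg⁻¹·m⁻²·s³) · (m²·s⁻²) = kg⁻²·s³·cd.
Both reduce to kg⁻²·s³·cd.

Yes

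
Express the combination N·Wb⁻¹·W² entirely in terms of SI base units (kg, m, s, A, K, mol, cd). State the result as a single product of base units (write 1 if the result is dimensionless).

N = kg·m/s² = kg·m·s⁻² (force = mass × acceleration).
Wb = V·s (flux: a volt is a weber per second),
    = kg·m²·s⁻²·A⁻¹.
So Wb⁻¹ = kg⁻¹·m⁻²·s²·A.
W = J/s (power = energy per time),
    = kg·m²·s⁻³.
So W² = kg²·m⁴·s⁻⁶.
Combining: N·Wb⁻¹·W² = (kg·m·s⁻²) · (kg⁻¹·m⁻²·s²·A) · (kg²·m⁴·s⁻⁶) = kg²·m³·s⁻⁶·A.

kg²·m³·s⁻⁶·A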